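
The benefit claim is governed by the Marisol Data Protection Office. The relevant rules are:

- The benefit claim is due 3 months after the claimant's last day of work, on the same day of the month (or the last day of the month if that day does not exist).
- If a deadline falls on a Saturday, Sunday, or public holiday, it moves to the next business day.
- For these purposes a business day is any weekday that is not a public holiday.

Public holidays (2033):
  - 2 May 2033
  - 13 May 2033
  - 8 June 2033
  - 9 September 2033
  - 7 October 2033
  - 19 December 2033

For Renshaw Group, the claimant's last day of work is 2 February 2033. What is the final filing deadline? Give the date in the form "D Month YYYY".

Moving 3 months forward from 2 February 2033 on the corresponding day gives 2 May 2033.
Because 2 May 2033 is a listed holiday, the deadline becomes 3 May 2033 (Tuesday).
Deadline: 3 May 2033.

3 May 2033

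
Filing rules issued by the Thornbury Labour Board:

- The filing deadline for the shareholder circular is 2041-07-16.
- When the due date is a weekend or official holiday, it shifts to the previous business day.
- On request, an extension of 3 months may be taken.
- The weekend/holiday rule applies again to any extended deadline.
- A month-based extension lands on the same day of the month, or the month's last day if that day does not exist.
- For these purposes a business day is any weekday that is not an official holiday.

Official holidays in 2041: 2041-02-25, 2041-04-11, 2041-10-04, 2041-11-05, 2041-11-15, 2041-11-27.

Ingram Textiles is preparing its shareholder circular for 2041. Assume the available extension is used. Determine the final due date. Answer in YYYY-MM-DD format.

The statutory due date is 2041-07-16.
2041-07-16 falls on a Tuesday, which is a business day, so no adjustment is needed.
Add 3 months to 2041-07-16: 2041-10-16.
2041-10-16 (Wednesday) is already a business day.
The final due date is 2041-10-16.

2041-10-16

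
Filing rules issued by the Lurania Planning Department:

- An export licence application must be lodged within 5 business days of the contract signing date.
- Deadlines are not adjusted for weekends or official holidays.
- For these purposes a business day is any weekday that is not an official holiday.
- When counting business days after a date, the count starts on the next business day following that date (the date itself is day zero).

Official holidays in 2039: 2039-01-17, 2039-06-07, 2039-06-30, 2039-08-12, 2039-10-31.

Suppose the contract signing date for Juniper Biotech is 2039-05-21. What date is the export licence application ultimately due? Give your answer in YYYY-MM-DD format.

Counting 5 business days after 2039-05-21 (skipping weekends and listed holidays) reaches 2039-05-27.
2039-05-27 is a Friday; no weekend or holiday adjustment applies.
The final due date is 2039-05-27.

2039-05-27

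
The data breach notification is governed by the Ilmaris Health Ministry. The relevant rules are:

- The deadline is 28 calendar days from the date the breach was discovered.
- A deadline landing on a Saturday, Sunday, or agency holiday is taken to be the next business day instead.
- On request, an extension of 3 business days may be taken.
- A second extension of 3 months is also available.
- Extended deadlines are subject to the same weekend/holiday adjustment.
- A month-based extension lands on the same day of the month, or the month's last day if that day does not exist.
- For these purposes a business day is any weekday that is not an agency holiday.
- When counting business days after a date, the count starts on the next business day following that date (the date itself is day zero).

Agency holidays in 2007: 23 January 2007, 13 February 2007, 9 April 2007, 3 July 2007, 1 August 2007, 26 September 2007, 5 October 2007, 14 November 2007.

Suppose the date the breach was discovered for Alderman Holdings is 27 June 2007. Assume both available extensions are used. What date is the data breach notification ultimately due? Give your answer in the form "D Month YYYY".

28 calendar days after 27 June 2007 is 25 July 2007.
25 July 2007 falls on a Wednesday, which is a business day, so no adjustment is needed.
Counting 3 further business days from 25 July 2007 reaches 30 July 2007.
Since 30 July 2007 is a Monday and not a holiday, the date is unchanged.
The 3 months extension carries 30 July 2007 to 30 October 2007.
30 October 2007 falls on a Tuesday, which is a business day, so no adjustment is needed.
The final due date is 30 October 2007.

30 October 2007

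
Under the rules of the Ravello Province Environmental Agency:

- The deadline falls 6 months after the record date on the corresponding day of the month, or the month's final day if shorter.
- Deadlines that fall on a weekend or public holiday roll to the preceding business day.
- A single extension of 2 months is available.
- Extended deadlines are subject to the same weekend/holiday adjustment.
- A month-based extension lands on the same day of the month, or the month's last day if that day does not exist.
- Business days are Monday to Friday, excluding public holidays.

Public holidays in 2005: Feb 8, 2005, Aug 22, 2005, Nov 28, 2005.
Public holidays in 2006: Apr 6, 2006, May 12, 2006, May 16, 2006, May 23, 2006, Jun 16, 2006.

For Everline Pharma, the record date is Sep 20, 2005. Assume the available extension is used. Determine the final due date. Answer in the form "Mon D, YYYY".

May 19, 2006

6 months from Sep 20, 2005 is Mar 20, 2006.
Mar 20, 2006 is a Monday and not a listed holiday, so it stands.
Add 2 months to Mar 20, 2006: May 20, 2006.
May 20, 2006 is a Saturday; the preceding business day is May 19, 2006 (Friday).
The final due date is May 19, 2006.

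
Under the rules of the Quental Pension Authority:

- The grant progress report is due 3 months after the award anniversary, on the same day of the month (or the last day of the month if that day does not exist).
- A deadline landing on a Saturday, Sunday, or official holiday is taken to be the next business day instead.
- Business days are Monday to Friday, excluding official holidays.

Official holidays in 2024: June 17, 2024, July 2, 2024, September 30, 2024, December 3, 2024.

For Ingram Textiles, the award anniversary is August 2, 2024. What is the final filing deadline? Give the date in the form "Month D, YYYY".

Moving 3 months forward from August 2, 2024 on the corresponding day gives November 2, 2024.
November 2, 2024 is a Saturday; the next business day is November 4, 2024 (Monday).
So the filing is due November 4, 2024.

November 4, 2024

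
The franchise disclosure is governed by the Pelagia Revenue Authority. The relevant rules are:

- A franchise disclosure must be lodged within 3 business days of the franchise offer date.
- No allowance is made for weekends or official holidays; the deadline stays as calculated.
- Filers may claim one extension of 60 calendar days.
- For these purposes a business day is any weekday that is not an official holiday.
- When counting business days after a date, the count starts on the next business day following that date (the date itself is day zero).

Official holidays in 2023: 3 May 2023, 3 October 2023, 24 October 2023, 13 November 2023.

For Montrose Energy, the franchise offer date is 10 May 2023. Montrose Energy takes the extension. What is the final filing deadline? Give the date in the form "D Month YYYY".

Starting the day after 10 May 2023 and counting 3 business days lands on 15 May 2023.
No adjustment is made for weekends or holidays, so 15 May 2023 stands.
The 60-calendar-day extension moves the deadline from 15 May 2023 to 14 July 2023.
14 July 2023 is a Friday; no weekend or holiday adjustment applies.
Final deadline: 14 July 2023.

14 July 2023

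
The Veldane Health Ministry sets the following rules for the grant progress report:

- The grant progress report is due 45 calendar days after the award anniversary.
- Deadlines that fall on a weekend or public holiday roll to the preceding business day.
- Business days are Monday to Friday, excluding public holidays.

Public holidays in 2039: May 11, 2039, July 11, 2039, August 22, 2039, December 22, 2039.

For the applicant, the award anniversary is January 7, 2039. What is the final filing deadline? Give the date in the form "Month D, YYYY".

Trigger date January 7, 2039 + 45 calendar days = February 21, 2039.
Since February 21, 2039 is a Monday and not a holiday, the date is unchanged.
Final deadline: February 21, 2039.

February 21, 2039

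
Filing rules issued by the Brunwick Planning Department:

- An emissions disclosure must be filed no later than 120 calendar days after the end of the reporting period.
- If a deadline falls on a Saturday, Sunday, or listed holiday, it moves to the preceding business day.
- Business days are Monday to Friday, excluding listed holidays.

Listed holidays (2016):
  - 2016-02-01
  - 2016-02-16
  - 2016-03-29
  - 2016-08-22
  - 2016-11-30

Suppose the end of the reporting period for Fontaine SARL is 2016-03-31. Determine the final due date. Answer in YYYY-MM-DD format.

Adding 120 calendar days to 2016-03-31 gives 2016-07-29.
Since 2016-07-29 is a Friday and not a holiday, the date is unchanged.
So the filing is due 2016-07-29.

2016-07-29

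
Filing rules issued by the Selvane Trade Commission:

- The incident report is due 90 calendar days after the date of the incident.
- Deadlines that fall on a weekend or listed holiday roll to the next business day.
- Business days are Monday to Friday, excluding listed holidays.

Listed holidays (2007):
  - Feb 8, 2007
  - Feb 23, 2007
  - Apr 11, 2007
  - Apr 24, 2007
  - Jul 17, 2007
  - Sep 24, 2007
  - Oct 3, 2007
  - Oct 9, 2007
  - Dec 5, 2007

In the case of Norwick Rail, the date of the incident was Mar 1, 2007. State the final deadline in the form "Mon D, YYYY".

From Mar 1, 2007, 90 calendar days later is May 30, 2007.
May 30, 2007 (Wednesday) is already a business day.
The final due date is May 30, 2007.

May 30, 2007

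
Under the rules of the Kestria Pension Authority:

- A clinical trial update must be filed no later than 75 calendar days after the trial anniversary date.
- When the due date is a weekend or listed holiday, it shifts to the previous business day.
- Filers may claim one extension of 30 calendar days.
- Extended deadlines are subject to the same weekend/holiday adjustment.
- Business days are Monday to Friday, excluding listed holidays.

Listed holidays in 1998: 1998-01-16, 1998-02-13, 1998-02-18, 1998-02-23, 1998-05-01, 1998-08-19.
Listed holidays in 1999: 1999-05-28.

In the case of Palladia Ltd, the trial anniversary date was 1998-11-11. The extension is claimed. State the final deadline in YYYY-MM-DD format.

1999-02-24

75 calendar days after 1998-11-11 is 1999-01-25.
1999-01-25 is a Monday and not a listed holiday, so it stands.
The 30-calendar-day extension moves the deadline from 1999-01-25 to 1999-02-24.
1999-02-24 (Wednesday) is already a business day.
Deadline: 1999-02-24.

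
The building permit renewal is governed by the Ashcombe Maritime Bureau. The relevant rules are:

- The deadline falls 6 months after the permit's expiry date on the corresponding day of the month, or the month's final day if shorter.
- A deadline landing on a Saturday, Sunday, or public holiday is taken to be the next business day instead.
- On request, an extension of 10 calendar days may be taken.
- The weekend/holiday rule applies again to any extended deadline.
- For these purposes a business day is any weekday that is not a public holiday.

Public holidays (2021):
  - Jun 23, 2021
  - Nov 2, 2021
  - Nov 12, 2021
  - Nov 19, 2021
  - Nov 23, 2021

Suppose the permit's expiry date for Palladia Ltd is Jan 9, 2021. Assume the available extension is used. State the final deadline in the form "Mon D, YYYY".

Jul 19, 2021

6 months from Jan 9, 2021 is Jul 9, 2021.
Jul 9, 2021 is a Friday and not a listed holiday, so it stands.
Applying the 10-calendar-day extension: Jul 9, 2021 + 10 days = Jul 19, 2021.
Jul 19, 2021 falls on a Monday, which is a business day, so no adjustment is needed.
Deadline: Jul 19, 2021.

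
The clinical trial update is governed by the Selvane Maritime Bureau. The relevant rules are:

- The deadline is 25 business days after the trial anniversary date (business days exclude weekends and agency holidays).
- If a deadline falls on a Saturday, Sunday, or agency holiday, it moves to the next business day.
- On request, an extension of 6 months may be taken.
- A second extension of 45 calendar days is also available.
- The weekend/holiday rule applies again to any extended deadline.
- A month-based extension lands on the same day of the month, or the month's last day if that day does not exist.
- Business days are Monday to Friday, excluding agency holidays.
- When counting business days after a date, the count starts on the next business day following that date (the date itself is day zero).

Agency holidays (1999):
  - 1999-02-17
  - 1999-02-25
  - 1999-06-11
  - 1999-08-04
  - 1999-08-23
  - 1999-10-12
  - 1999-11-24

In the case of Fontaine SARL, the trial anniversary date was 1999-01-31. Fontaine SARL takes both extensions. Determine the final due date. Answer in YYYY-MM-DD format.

Counting 25 business days after 1999-01-31 (skipping weekends and listed holidays) reaches 1999-03-09.
1999-03-09 is a Tuesday and not a listed holiday, so it stands.
Add 6 months to 1999-03-09: 1999-09-09.
1999-09-09 (Thursday) is already a business day.
Applying the 45-calendar-day extension: 1999-09-09 + 45 days = 1999-10-24.
1999-10-24 is a Sunday; the next business day is 1999-10-25 (Monday).
Deadline: 1999-10-25.

1999-10-25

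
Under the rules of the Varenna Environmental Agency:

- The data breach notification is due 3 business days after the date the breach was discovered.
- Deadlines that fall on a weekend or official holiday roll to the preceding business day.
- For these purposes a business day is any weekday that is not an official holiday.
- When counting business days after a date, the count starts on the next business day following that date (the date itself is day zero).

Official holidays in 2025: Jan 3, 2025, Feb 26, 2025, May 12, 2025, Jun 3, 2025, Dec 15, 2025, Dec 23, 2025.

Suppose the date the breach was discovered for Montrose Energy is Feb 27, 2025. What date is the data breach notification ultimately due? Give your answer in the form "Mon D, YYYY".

Counting 3 business days after Feb 27, 2025 (skipping weekends and listed holidays) reaches Mar 4, 2025.
Since Mar 4, 2025 is a Tuesday and not a holiday, the date is unchanged.
Final deadline: Mar 4, 2025.

Mar 4, 2025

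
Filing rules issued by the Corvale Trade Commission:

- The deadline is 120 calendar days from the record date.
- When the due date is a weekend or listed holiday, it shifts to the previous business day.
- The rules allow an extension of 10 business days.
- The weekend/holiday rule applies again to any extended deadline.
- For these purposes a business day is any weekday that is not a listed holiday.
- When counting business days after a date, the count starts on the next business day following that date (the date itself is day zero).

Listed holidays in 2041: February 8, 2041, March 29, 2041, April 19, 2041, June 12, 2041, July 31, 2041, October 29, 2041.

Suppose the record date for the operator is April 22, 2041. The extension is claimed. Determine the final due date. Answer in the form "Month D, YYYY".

Trigger date April 22, 2041 + 120 calendar days = August 20, 2041.
Since August 20, 2041 is a Tuesday and not a holiday, the date is unchanged.
Applying the 10-business-day extension: 10 business days after August 20, 2041 is September 3, 2041.
September 3, 2041 is a Tuesday and not a listed holiday, so it stands.
So the filing is due September 3, 2041.

September 3, 2041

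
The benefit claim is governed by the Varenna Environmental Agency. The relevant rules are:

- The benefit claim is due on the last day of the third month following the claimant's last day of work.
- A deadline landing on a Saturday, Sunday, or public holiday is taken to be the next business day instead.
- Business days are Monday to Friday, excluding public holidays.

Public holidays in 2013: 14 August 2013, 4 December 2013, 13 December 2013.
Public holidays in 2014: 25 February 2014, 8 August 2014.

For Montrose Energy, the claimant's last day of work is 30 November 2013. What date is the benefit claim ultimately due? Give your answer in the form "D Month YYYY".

28 February 2014

The third month after 30 November 2013 is February 2014, whose last day is 28 February 2014.
28 February 2014 is a Friday and not a listed holiday, so it stands.
Deadline: 28 February 2014.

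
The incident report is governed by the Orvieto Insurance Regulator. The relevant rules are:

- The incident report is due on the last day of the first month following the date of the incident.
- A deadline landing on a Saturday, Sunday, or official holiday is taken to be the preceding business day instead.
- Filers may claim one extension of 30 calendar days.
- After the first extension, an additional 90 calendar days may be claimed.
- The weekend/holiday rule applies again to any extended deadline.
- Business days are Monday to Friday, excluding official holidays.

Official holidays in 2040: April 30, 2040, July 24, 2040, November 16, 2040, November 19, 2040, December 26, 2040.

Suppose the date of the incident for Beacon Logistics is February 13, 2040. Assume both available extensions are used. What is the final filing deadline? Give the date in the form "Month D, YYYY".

1 month after February 13, 2040 falls in March 2040; the last day of that month is March 31, 2040.
March 31, 2040 is a Saturday; the preceding business day is March 30, 2040 (Friday).
With the 30-day extension, March 30, 2040 becomes April 29, 2040.
April 29, 2040 falls on a Sunday. Rolling to the preceding business day gives April 27, 2040, a Friday.
Add the 90 calendar-day extension to April 27, 2040: July 26, 2040.
July 26, 2040 falls on a Thursday, which is a business day, so no adjustment is needed.
Deadline: July 26, 2040.

July 26, 2040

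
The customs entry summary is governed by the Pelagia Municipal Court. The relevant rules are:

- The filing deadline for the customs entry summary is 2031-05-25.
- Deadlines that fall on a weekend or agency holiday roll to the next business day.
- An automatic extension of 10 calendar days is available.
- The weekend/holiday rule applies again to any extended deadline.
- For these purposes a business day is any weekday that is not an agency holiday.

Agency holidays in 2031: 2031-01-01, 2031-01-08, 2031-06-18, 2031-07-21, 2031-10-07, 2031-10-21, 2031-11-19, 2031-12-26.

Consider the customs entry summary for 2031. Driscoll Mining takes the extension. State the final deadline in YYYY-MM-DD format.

The stated deadline is 2031-05-25.
2031-05-25 falls on a Sunday. Rolling to the next business day gives 2031-05-26, a Monday.
With the 10-day extension, 2031-05-26 becomes 2031-06-05.
2031-06-05 (Thursday) is already a business day.
Deadline: 2031-06-05.

2031-06-05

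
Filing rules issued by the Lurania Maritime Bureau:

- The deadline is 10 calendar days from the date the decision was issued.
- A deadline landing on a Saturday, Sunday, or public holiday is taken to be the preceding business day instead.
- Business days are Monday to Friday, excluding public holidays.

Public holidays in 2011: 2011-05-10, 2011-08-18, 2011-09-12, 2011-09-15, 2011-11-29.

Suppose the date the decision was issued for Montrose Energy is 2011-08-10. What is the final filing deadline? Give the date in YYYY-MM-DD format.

2011-08-19

Trigger date 2011-08-10 + 10 calendar days = 2011-08-20.
2011-08-20 is a Saturday, so it moves to the preceding business day, 2011-08-19 (Friday).
Final deadline: 2011-08-19.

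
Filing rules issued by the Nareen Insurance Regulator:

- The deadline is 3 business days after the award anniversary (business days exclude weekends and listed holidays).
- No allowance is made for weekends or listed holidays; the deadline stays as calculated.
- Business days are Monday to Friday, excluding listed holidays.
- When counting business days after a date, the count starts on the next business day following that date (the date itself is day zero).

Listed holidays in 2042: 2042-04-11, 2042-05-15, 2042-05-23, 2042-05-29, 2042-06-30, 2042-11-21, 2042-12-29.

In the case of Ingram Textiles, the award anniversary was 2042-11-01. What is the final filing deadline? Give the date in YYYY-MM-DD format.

2042-11-05

Counting 3 business days after 2042-11-01 (skipping weekends and listed holidays) reaches 2042-11-05.
No adjustment is made for weekends or holidays, so 2042-11-05 stands.
So the filing is due 2042-11-05.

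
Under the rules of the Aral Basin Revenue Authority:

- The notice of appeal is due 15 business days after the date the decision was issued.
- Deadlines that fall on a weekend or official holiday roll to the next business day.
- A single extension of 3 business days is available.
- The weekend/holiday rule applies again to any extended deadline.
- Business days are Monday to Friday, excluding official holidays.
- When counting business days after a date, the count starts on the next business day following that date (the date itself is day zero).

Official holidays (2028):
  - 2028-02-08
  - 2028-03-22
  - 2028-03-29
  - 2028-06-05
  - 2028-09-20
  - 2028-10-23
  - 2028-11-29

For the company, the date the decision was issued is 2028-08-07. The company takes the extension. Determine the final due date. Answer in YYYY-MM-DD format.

Starting the day after 2028-08-07 and counting 15 business days lands on 2028-08-28.
Since 2028-08-28 is a Monday and not a holiday, the date is unchanged.
Applying the 3-business-day extension: 3 business days after 2028-08-28 is 2028-08-31.
Since 2028-08-31 is a Thursday and not a holiday, the date is unchanged.
Deadline: 2028-08-31.

2028-08-31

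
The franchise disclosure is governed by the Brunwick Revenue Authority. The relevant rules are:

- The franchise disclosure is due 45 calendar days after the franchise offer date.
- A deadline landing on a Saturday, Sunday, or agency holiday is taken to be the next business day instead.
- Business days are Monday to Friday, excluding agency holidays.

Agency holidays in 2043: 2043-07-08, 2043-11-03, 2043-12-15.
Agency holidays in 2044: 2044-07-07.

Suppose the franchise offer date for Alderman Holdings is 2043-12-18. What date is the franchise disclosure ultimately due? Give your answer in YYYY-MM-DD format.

Trigger date 2043-12-18 + 45 calendar days = 2044-02-01.
2044-02-01 (Monday) is already a business day.
Deadline: 2044-02-01.

2044-02-01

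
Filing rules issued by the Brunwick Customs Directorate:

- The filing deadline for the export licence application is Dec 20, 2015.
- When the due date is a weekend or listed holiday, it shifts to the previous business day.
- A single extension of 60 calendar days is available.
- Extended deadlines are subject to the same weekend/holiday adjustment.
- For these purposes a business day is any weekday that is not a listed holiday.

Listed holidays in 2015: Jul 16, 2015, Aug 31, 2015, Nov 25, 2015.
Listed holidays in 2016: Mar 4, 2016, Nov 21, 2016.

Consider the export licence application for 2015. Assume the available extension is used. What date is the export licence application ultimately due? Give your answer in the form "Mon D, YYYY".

Feb 16, 2016

The statutory due date is Dec 20, 2015.
Dec 20, 2015 is a Sunday; the preceding business day is Dec 18, 2015 (Friday).
The 60-calendar-day extension moves the deadline from Dec 18, 2015 to Feb 16, 2016.
Feb 16, 2016 is a Tuesday and not a listed holiday, so it stands.
Final deadline: Feb 16, 2016.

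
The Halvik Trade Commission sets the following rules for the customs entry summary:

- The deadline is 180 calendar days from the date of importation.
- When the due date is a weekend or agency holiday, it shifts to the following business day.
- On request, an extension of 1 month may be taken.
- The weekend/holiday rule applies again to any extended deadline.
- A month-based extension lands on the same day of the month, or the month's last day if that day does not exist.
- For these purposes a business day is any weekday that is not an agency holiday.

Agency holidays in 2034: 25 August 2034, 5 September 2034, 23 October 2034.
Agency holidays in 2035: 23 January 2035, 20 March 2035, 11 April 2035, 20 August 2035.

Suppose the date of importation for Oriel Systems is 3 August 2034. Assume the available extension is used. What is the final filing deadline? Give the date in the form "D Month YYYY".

28 February 2035

From 3 August 2034, 180 calendar days later is 30 January 2035.
30 January 2035 (Tuesday) is already a business day.
Add 1 month to 30 January 2035: 28 February 2035 (day 30 does not exist in February, so the month's last day is used).
28 February 2035 is a Wednesday and not a listed holiday, so it stands.
Final deadline: 28 February 2035.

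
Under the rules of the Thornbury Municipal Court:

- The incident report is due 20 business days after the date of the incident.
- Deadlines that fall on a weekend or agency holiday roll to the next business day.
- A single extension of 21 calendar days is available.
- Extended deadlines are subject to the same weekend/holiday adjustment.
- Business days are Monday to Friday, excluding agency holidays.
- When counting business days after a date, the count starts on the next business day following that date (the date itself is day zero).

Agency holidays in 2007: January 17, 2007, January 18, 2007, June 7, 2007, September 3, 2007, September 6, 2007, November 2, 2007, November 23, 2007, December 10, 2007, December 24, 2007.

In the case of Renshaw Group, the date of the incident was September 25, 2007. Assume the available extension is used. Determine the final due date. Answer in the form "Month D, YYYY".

20 business days after September 25, 2007, excluding weekends and holidays, is October 23, 2007.
October 23, 2007 falls on a Tuesday, which is a business day, so no adjustment is needed.
With the 21-day extension, October 23, 2007 becomes November 13, 2007.
November 13, 2007 (Tuesday) is already a business day.
Final deadline: November 13, 2007.

November 13, 2007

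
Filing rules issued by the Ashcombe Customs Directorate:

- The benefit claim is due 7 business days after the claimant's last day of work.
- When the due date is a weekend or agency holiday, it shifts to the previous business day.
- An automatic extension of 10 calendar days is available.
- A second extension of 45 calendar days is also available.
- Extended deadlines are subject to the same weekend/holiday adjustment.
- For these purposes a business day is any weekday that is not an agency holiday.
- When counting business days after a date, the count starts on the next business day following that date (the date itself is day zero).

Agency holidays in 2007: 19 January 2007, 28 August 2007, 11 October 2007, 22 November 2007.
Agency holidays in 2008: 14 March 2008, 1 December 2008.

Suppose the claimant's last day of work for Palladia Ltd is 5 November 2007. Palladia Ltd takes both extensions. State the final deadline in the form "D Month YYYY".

7 January 2008

Counting 7 business days after 5 November 2007 (skipping weekends and listed holidays) reaches 14 November 2007.
14 November 2007 (Wednesday) is already a business day.
Add the 10 calendar-day extension to 14 November 2007: 24 November 2007.
24 November 2007 is a Saturday, so it moves to the preceding business day, 23 November 2007 (Friday).
The 45-calendar-day extension moves the deadline from 23 November 2007 to 7 January 2008.
7 January 2008 falls on a Monday, which is a business day, so no adjustment is needed.
The final due date is 7 January 2008.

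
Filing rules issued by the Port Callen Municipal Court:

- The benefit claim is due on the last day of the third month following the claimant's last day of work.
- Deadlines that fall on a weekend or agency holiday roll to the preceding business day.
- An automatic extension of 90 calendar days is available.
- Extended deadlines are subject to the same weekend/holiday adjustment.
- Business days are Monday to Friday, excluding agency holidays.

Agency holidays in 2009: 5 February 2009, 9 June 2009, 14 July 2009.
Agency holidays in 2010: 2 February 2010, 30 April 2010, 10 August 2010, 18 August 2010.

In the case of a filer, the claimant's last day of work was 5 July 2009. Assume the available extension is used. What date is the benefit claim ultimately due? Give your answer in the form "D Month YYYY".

28 January 2010

3 months after 5 July 2009 is October 2009; that month ends on 31 October 2009.
31 October 2009 is a Saturday, so it moves to the preceding business day, 30 October 2009 (Friday).
The 90-calendar-day extension moves the deadline from 30 October 2009 to 28 January 2010.
28 January 2010 falls on a Thursday, which is a business day, so no adjustment is needed.
So the filing is due 28 January 2010.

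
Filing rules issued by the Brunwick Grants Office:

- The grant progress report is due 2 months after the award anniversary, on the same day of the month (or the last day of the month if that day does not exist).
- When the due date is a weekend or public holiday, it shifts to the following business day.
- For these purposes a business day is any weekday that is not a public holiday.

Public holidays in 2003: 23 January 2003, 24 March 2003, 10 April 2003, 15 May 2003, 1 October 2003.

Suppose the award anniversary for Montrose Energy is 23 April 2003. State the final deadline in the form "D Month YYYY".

23 June 2003

2 months after 23 April 2003, on the same day of the month, is 23 June 2003.
23 June 2003 falls on a Monday, which is a business day, so no adjustment is needed.
Deadline: 23 June 2003.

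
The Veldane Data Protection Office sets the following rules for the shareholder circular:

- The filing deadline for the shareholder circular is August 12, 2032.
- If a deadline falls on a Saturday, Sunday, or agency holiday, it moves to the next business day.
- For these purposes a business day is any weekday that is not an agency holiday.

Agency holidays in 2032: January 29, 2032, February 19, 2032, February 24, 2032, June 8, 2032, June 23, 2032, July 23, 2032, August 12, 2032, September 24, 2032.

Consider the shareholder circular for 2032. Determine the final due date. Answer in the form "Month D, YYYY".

The stated deadline is August 12, 2032.
August 12, 2032 is a listed holiday, so it moves to the next business day, August 13, 2032 (Friday).
The final due date is August 13, 2032.

August 13, 2032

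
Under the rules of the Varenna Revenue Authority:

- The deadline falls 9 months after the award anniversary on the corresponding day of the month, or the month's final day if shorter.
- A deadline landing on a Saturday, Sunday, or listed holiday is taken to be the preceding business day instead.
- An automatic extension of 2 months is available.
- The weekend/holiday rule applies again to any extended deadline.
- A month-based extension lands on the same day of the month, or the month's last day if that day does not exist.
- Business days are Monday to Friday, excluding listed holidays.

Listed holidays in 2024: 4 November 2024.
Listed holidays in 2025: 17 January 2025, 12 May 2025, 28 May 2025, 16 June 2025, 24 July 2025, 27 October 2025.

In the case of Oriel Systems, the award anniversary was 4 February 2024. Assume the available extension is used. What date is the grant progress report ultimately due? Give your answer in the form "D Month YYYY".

Moving 9 months forward from 4 February 2024 on the corresponding day gives 4 November 2024.
Because 4 November 2024 is a listed holiday, the deadline becomes 1 November 2024 (Friday).
The 2 months extension carries 1 November 2024 to 1 January 2025.
Since 1 January 2025 is a Wednesday and not a holiday, the date is unchanged.
So the filing is due 1 January 2025.

1 January 2025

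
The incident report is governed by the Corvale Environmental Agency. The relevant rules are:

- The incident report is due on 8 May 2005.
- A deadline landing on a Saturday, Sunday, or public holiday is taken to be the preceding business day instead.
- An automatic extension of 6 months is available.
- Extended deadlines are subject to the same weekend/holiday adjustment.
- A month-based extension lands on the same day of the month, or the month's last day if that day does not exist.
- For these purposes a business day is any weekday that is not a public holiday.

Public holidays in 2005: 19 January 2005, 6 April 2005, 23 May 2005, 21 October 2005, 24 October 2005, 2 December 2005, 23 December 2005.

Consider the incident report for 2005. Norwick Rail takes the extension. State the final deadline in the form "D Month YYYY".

The stated deadline is 8 May 2005.
8 May 2005 falls on a Sunday. Rolling to the preceding business day gives 6 May 2005, a Friday.
Add 6 months to 6 May 2005: 6 November 2005.
6 November 2005 is a Sunday, so it moves to the preceding business day, 4 November 2005 (Friday).
Final deadline: 4 November 2005.

4 November 2005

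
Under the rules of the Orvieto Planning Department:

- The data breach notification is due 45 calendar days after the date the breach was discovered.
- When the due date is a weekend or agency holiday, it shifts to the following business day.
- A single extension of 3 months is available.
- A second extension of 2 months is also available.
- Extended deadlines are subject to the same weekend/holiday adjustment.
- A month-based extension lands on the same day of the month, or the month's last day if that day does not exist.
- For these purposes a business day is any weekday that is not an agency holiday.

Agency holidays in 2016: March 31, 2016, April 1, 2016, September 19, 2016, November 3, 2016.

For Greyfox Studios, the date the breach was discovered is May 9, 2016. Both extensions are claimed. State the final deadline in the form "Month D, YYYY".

November 23, 2016

Adding 45 calendar days to May 9, 2016 gives June 23, 2016.
June 23, 2016 is a Thursday and not a listed holiday, so it stands.
Applying the 3 months extension: 3 months after June 23, 2016 is September 23, 2016.
September 23, 2016 (Friday) is already a business day.
Add 2 months to September 23, 2016: November 23, 2016.
Since November 23, 2016 is a Wednesday and not a holiday, the date is unchanged.
Final deadline: November 23, 2016.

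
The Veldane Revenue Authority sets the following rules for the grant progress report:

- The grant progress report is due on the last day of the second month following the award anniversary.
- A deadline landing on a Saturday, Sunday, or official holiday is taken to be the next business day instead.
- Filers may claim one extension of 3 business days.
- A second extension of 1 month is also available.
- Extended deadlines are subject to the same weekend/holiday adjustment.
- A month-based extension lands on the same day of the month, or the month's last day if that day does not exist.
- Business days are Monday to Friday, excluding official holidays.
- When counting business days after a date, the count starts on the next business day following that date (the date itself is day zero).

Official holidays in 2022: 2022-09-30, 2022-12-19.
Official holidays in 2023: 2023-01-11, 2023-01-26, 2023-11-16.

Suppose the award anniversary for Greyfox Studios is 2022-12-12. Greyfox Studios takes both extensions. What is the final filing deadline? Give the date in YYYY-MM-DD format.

2023-04-03

2 months after 2022-12-12 is February 2023; that month ends on 2023-02-28.
Since 2023-02-28 is a Tuesday and not a holiday, the date is unchanged.
Applying the 3-business-day extension: 3 business days after 2023-02-28 is 2023-03-03.
2023-03-03 falls on a Friday, which is a business day, so no adjustment is needed.
Applying the 1 month extension: 1 month after 2023-03-03 is 2023-04-03.
Since 2023-04-03 is a Monday and not a holiday, the date is unchanged.
So the filing is due 2023-04-03.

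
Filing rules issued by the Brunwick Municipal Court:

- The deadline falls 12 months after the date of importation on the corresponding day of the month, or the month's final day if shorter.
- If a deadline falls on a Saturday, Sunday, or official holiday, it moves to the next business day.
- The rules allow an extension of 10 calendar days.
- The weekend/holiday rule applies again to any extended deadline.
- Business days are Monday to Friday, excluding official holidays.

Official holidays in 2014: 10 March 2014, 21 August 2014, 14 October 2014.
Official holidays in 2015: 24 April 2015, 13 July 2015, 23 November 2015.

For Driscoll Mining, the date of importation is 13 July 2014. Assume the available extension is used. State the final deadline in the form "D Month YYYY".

24 July 2015

12 months from 13 July 2014 is 13 July 2015.
13 July 2015 is a listed holiday; the next business day is 14 July 2015 (Tuesday).
Applying the 10-calendar-day extension: 14 July 2015 + 10 days = 24 July 2015.
24 July 2015 is a Friday and not a listed holiday, so it stands.
So the filing is due 24 July 2015.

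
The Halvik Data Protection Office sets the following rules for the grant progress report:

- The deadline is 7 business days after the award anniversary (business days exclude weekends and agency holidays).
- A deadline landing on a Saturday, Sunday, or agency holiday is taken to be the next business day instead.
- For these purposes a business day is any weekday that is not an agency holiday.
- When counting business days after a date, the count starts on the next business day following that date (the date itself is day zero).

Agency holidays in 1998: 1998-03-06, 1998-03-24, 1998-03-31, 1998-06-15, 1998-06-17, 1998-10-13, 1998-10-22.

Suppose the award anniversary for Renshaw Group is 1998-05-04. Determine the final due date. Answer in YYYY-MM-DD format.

Starting the day after 1998-05-04 and counting 7 business days lands on 1998-05-13.
Since 1998-05-13 is a Wednesday and not a holiday, the date is unchanged.
Final deadline: 1998-05-13.

1998-05-13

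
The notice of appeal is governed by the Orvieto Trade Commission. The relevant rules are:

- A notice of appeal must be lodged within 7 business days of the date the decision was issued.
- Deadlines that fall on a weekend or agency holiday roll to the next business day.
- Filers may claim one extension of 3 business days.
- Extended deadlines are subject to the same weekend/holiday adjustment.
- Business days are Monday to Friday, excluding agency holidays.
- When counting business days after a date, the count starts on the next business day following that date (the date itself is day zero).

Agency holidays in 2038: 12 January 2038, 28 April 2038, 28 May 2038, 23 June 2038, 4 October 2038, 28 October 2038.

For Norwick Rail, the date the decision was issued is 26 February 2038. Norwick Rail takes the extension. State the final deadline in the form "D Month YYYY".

12 March 2038

7 business days after 26 February 2038, excluding weekends and holidays, is 9 March 2038.
Since 9 March 2038 is a Tuesday and not a holiday, the date is unchanged.
Counting 3 further business days from 9 March 2038 reaches 12 March 2038.
12 March 2038 is a Friday and not a listed holiday, so it stands.
So the filing is due 12 March 2038.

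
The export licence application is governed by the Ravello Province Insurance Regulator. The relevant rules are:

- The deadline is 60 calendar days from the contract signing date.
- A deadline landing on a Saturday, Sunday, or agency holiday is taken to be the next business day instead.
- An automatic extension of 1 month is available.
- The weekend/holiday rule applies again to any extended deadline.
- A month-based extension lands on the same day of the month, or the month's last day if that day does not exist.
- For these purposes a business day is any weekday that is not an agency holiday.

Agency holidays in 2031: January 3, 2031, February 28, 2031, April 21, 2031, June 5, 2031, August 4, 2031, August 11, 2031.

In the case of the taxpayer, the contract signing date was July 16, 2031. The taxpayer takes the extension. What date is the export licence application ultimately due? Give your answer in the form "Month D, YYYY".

From July 16, 2031, 60 calendar days later is September 14, 2031.
September 14, 2031 falls on a Sunday. Rolling to the next business day gives September 15, 2031, a Monday.
Applying the 1 month extension: 1 month after September 15, 2031 is October 15, 2031.
October 15, 2031 (Wednesday) is already a business day.
The final due date is October 15, 2031.

October 15, 2031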